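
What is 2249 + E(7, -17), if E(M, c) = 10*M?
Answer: 2319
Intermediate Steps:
2249 + E(7, -17) = 2249 + 10*7 = 2249 + 70 = 2319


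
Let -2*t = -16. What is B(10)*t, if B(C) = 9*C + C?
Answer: 800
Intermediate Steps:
B(C) = 10*C
t = 8 (t = -½*(-16) = 8)
B(10)*t = (10*10)*8 = 100*8 = 800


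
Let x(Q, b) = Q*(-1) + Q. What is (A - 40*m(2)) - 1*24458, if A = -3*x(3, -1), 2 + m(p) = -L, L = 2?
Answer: -24298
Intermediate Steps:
m(p) = -4 (m(p) = -2 - 1*2 = -2 - 2 = -4)
x(Q, b) = 0 (x(Q, b) = -Q + Q = 0)
A = 0 (A = -3*0 = 0)
(A - 40*m(2)) - 1*24458 = (0 - 40*(-4)) - 1*24458 = (0 + 160) - 24458 = 160 - 24458 = -24298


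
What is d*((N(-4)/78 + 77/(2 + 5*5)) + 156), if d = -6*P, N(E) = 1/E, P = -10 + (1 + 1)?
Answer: 892094/117 ≈ 7624.7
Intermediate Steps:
P = -8 (P = -10 + 2 = -8)
d = 48 (d = -6*(-8) = 48)
d*((N(-4)/78 + 77/(2 + 5*5)) + 156) = 48*((1/(-4*78) + 77/(2 + 5*5)) + 156) = 48*((-¼*1/78 + 77/(2 + 25)) + 156) = 48*((-1/312 + 77/27) + 156) = 48*(7999/2808 + 156) = 48*(446047/2808) = 892094/117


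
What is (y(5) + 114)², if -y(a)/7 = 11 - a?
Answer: 5184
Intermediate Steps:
y(a) = -77 + 7*a (y(a) = -7*(11 - a) = -77 + 7*a)
(y(5) + 114)² = ((-77 + 7*5) + 114)² = ((-77 + 35) + 114)² = (-42 + 114)² = 72² = 5184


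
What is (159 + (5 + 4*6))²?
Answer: 35344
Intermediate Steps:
(159 + (5 + 4*6))² = (159 + (5 + 24))² = (159 + 29)² = 188² = 35344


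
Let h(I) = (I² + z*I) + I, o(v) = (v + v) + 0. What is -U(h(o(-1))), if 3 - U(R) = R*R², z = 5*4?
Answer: -54875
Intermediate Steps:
z = 20
o(v) = 2*v (o(v) = 2*v + 0 = 2*v)
h(I) = I² + 21*I (h(I) = (I² + 20*I) + I = I² + 21*I)
U(R) = 3 - R³ (U(R) = 3 - R*R² = 3 - R³)
-U(h(o(-1))) = -(3 - ((2*(-1))*(21 + 2*(-1)))³) = -(3 - (-2*(21 - 2))³) = -(3 - (-2*19)³) = -(3 - 1*(-38)³) = -(3 - 1*(-54872)) = -(3 + 54872) = -1*54875 = -54875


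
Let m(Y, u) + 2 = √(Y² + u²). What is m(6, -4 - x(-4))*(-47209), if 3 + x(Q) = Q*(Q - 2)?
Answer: 94418 - 47209*√661 ≈ -1.1193e+6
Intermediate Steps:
x(Q) = -3 + Q*(-2 + Q) (x(Q) = -3 + Q*(Q - 2) = -3 + Q*(-2 + Q))
m(Y, u) = -2 + √(Y² + u²)
m(6, -4 - x(-4))*(-47209) = (-2 + √(6² + (-4 - (-3 + (-4)² - 2*(-4)))²))*(-47209) = (-2 + √(36 + (-4 - (-3 + 16 + 8))²))*(-47209) = (-2 + √(36 + (-4 - 1*21)²))*(-47209) = (-2 + √(36 + (-4 - 21)²))*(-47209) = (-2 + √(36 + (-25)²))*(-47209) = (-2 + √(36 + 625))*(-47209) = (-2 + √661)*(-47209) = 94418 - 47209*√661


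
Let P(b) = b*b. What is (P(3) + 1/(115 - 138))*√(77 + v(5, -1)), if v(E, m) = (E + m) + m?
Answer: 824*√5/23 ≈ 80.110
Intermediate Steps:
P(b) = b²
v(E, m) = E + 2*m
(P(3) + 1/(115 - 138))*√(77 + v(5, -1)) = (3² + 1/(115 - 138))*√(77 + (5 + 2*(-1))) = (9 + 1/(-23))*√(77 + (5 - 2)) = (9 - 1/23)*√(77 + 3) = 206*√80/23 = 206*(4*√5)/23 = 824*√5/23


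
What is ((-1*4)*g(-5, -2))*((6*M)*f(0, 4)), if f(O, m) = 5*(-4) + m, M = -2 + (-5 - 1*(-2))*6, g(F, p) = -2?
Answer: 15360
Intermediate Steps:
M = -20 (M = -2 + (-5 + 2)*6 = -2 - 3*6 = -2 - 18 = -20)
f(O, m) = -20 + m
((-1*4)*g(-5, -2))*((6*M)*f(0, 4)) = (-1*4*(-2))*((6*(-20))*(-20 + 4)) = (-4*(-2))*(-120*(-16)) = 8*1920 = 15360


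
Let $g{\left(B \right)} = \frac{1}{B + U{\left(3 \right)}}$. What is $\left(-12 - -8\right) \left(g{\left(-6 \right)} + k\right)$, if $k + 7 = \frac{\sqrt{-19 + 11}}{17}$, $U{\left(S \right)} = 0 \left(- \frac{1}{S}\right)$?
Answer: $\frac{86}{3} - \frac{8 i \sqrt{2}}{17} \approx 28.667 - 0.66551 i$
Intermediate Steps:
$U{\left(S \right)} = 0$
$g{\left(B \right)} = \frac{1}{B}$ ($g{\left(B \right)} = \frac{1}{B + 0} = \frac{1}{B}$)
$k = -7 + \frac{2 i \sqrt{2}}{17}$ ($k = -7 + \frac{\sqrt{-19 + 11}}{17} = -7 + \sqrt{-8} \cdot \frac{1}{17} = -7 + 2 i \sqrt{2} \cdot \frac{1}{17} = -7 + \frac{2 i \sqrt{2}}{17} \approx -7.0 + 0.16638 i$)
$\left(-12 - -8\right) \left(g{\left(-6 \right)} + k\right) = \left(-12 - -8\right) \left(\frac{1}{-6} - \left(7 - \frac{2 i \sqrt{2}}{17}\right)\right) = \left(-12 + 8\right) \left(- \frac{1}{6} - \left(7 - \frac{2 i \sqrt{2}}{17}\right)\right) = - 4 \left(- \frac{43}{6} + \frac{2 i \sqrt{2}}{17}\right) = \frac{86}{3} - \frac{8 i \sqrt{2}}{17}$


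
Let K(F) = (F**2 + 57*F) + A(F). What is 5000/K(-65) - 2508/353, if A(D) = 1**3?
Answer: 458332/183913 ≈ 2.4921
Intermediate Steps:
A(D) = 1
K(F) = 1 + F**2 + 57*F (K(F) = (F**2 + 57*F) + 1 = 1 + F**2 + 57*F)
5000/K(-65) - 2508/353 = 5000/(1 + (-65)**2 + 57*(-65)) - 2508/353 = 5000/(1 + 4225 - 3705) - 2508*1/353 = 5000/521 - 2508/353 = 458332/183913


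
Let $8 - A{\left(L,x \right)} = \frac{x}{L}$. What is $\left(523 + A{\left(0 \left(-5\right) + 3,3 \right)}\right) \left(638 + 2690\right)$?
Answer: $1763840$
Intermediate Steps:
$A{\left(L,x \right)} = 8 - \frac{x}{L}$
$\left(523 + A{\left(0 \left(-5\right) + 3,3 \right)}\right) \left(638 + 2690\right) = \left(523 + \left(8 - \frac{3}{0 \left(-5\right) + 3}\right)\right) \left(638 + 2690\right) = \left(523 + \left(8 - \frac{3}{0 + 3}\right)\right) 3328 = \left(523 + \left(8 - \frac{3}{3}\right)\right) 3328 = \left(523 + \left(8 - 3 \cdot \frac{1}{3}\right)\right) 3328 = \left(523 + \left(8 - 1\right)\right) 3328 = \left(523 + 7\right) 3328 = 530 \cdot 3328 = 1763840$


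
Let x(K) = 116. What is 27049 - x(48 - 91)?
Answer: 26933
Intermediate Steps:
27049 - x(48 - 91) = 27049 - 1*116 = 27049 - 116 = 26933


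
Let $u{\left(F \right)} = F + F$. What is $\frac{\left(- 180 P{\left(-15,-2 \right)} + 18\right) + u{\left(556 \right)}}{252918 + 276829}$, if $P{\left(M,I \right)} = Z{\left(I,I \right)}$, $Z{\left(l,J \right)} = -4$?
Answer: $\frac{1850}{529747} \approx 0.0034922$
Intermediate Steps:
$u{\left(F \right)} = 2 F$
$P{\left(M,I \right)} = -4$
$\frac{\left(- 180 P{\left(-15,-2 \right)} + 18\right) + u{\left(556 \right)}}{252918 + 276829} = \frac{\left(\left(-180\right) \left(-4\right) + 18\right) + 2 \cdot 556}{252918 + 276829} = \frac{\left(720 + 18\right) + 1112}{529747} = \left(738 + 1112\right) \frac{1}{529747} = 1850 \cdot \frac{1}{529747} = \frac{1850}{529747}$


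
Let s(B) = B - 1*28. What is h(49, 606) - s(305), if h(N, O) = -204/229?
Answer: -63637/229 ≈ -277.89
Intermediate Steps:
h(N, O) = -204/229 (h(N, O) = -204*1/229 = -204/229)
s(B) = -28 + B (s(B) = B - 28 = -28 + B)
h(49, 606) - s(305) = -204/229 - (-28 + 305) = -204/229 - 1*277 = -204/229 - 277 = -63637/229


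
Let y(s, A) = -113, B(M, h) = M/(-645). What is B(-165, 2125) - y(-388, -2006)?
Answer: 4870/43 ≈ 113.26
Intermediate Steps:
B(M, h) = -M/645 (B(M, h) = M*(-1/645) = -M/645)
B(-165, 2125) - y(-388, -2006) = -1/645*(-165) - 1*(-113) = 11/43 + 113 = 4870/43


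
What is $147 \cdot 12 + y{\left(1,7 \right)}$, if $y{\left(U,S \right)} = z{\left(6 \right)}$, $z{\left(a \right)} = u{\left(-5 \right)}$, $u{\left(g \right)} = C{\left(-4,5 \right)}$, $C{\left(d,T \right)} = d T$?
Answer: $1744$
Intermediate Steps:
$C{\left(d,T \right)} = T d$
$u{\left(g \right)} = -20$ ($u{\left(g \right)} = 5 \left(-4\right) = -20$)
$z{\left(a \right)} = -20$
$y{\left(U,S \right)} = -20$
$147 \cdot 12 + y{\left(1,7 \right)} = 147 \cdot 12 - 20 = 1764 - 20 = 1744$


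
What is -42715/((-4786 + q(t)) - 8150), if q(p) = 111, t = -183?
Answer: 8543/2565 ≈ 3.3306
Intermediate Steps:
-42715/((-4786 + q(t)) - 8150) = -42715/((-4786 + 111) - 8150) = -42715/(-4675 - 8150) = -42715/(-12825) = -42715*(-1/12825) = 8543/2565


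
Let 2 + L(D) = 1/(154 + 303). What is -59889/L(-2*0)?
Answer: 27369273/913 ≈ 29977.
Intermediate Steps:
L(D) = -913/457 (L(D) = -2 + 1/(154 + 303) = -2 + 1/457 = -913/457)
-59889/L(-2*0) = -59889/(-913/457) = -59889*(-457/913) = 27369273/913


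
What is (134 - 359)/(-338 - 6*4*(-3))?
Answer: 225/266 ≈ 0.84586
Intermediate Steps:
(134 - 359)/(-338 - 6*4*(-3)) = -225/(-338 - 24*(-3)) = -225/(-338 + 72) = -225/(-266) = -225*(-1/266) = 225/266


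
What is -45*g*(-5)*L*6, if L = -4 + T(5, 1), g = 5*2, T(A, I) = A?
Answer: 13500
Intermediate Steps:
g = 10
L = 1 (L = -4 + 5 = 1)
-45*g*(-5)*L*6 = -45*10*(-5)*6 = -(-2250)*6 = -45*(-50)*6 = 2250*6 = 13500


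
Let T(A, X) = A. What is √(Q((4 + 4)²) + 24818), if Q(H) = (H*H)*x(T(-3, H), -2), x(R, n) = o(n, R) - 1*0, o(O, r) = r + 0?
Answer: √12530 ≈ 111.94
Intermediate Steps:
o(O, r) = r
x(R, n) = R (x(R, n) = R - 1*0 = R + 0 = R)
Q(H) = -3*H² (Q(H) = (H*H)*(-3) = H²*(-3) = -3*H²)
√(Q((4 + 4)²) + 24818) = √(-3*(4 + 4)⁴ + 24818) = √(-3*(8²)² + 24818) = √(-3*64² + 24818) = √(-3*4096 + 24818) = √(-12288 + 24818) = √12530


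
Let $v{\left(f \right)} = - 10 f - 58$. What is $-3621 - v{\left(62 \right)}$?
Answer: $-2943$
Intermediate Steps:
$v{\left(f \right)} = -58 - 10 f$
$-3621 - v{\left(62 \right)} = -3621 - \left(-58 - 620\right) = -3621 - -678 = -3621 + 678 = -2943$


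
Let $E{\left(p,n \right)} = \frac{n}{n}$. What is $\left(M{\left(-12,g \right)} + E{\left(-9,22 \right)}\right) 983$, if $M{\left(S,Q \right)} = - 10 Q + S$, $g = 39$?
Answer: $-394183$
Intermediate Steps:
$E{\left(p,n \right)} = 1$
$M{\left(S,Q \right)} = S - 10 Q$
$\left(M{\left(-12,g \right)} + E{\left(-9,22 \right)}\right) 983 = \left(\left(-12 - 390\right) + 1\right) 983 = \left(-402 + 1\right) 983 = \left(-401\right) 983 = -394183$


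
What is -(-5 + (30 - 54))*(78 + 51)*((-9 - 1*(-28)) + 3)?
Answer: 82302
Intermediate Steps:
-(-5 + (30 - 54))*(78 + 51)*((-9 - 1*(-28)) + 3) = -(-5 - 24)*129*((-9 + 28) + 3) = -(-29)*129*(19 + 3) = -(-29)*129*22 = -(-29)*2838 = -1*(-82302) = 82302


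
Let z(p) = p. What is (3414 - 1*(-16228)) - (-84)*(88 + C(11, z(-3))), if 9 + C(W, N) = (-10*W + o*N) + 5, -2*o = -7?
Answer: 16576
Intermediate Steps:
o = 7/2 (o = -1/2*(-7) = 7/2 ≈ 3.5000)
C(W, N) = -4 - 10*W + 7*N/2 (C(W, N) = -9 + ((-10*W + 7*N/2) + 5) = -9 + (5 - 10*W + 7*N/2) = -4 - 10*W + 7*N/2)
(3414 - 1*(-16228)) - (-84)*(88 + C(11, z(-3))) = (3414 - 1*(-16228)) - (-84)*(88 + (-4 - 10*11 + (7/2)*(-3))) = (3414 + 16228) - (-84)*(88 + (-4 - 110 - 21/2)) = 19642 - (-84)*(88 - 249/2) = 19642 - (-84)*(-73)/2 = 19642 - 1*3066 = 19642 - 3066 = 16576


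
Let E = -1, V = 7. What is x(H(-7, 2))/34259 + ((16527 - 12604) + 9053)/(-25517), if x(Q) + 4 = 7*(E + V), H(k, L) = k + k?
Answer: -443575138/874186903 ≈ -0.50741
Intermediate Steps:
H(k, L) = 2*k
x(Q) = 38 (x(Q) = -4 + 7*(-1 + 7) = -4 + 7*6 = -4 + 42 = 38)
x(H(-7, 2))/34259 + ((16527 - 12604) + 9053)/(-25517) = 38/34259 + ((16527 - 12604) + 9053)/(-25517) = 38*(1/34259) + (3923 + 9053)*(-1/25517) = 38/34259 + 12976*(-1/25517) = 38/34259 - 12976/25517 = -443575138/874186903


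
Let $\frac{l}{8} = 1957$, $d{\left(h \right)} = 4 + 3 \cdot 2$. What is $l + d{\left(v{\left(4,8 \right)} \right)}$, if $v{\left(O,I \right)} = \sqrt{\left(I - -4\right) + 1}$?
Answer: $15666$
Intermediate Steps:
$v{\left(O,I \right)} = \sqrt{5 + I}$ ($v{\left(O,I \right)} = \sqrt{\left(I + 4\right) + 1} = \sqrt{\left(4 + I\right) + 1} = \sqrt{5 + I}$)
$d{\left(h \right)} = 10$ ($d{\left(h \right)} = 4 + 6 = 10$)
$l = 15656$ ($l = 8 \cdot 1957 = 15656$)
$l + d{\left(v{\left(4,8 \right)} \right)} = 15656 + 10 = 15666$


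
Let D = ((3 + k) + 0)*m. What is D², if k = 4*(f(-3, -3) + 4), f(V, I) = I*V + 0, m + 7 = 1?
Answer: 108900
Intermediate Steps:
m = -6 (m = -7 + 1 = -6)
f(V, I) = I*V
k = 52 (k = 4*(-3*(-3) + 4) = 4*(9 + 4) = 4*13 = 52)
D = -330 (D = ((3 + 52) + 0)*(-6) = (55 + 0)*(-6) = 55*(-6) = -330)
D² = (-330)² = 108900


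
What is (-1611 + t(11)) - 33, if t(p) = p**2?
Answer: -1523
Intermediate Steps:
(-1611 + t(11)) - 33 = (-1611 + 11**2) - 33 = (-1611 + 121) - 33 = -1490 - 33 = -1523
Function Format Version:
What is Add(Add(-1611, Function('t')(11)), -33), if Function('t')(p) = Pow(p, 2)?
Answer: -1523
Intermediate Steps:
Add(Add(-1611, Function('t')(11)), -33) = Add(Add(-1611, Pow(11, 2)), -33) = Add(Add(-1611, 121), -33) = Add(-1490, -33) = -1523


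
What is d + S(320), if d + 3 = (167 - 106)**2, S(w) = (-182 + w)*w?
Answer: 47878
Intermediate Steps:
S(w) = w*(-182 + w)
d = 3718 (d = -3 + (167 - 106)**2 = -3 + 61**2 = -3 + 3721 = 3718)
d + S(320) = 3718 + 320*(-182 + 320) = 3718 + 320*138 = 3718 + 44160 = 47878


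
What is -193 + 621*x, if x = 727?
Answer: 451274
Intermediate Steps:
-193 + 621*x = -193 + 621*727 = -193 + 451467 = 451274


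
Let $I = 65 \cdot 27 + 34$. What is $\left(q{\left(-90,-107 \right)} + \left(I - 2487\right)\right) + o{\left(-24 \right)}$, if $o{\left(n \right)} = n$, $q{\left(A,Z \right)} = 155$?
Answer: $-567$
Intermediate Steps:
$I = 1789$ ($I = 1755 + 34 = 1789$)
$\left(q{\left(-90,-107 \right)} + \left(I - 2487\right)\right) + o{\left(-24 \right)} = \left(155 + \left(1789 - 2487\right)\right) - 24 = \left(155 - 698\right) - 24 = -543 - 24 = -567$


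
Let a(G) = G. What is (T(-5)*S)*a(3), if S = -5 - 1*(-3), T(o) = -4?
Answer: 24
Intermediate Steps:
S = -2 (S = -5 + 3 = -2)
(T(-5)*S)*a(3) = -4*(-2)*3 = 8*3 = 24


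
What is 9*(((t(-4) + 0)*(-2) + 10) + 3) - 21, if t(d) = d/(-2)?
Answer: 60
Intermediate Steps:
t(d) = -d/2 (t(d) = d*(-½) = -d/2)
9*(((t(-4) + 0)*(-2) + 10) + 3) - 21 = 9*(((-½*(-4) + 0)*(-2) + 10) + 3) - 21 = 9*(((2 + 0)*(-2) + 10) + 3) - 21 = 9*((2*(-2) + 10) + 3) - 21 = 9*((-4 + 10) + 3) - 21 = 9*(6 + 3) - 21 = 9*9 - 21 = 81 - 21 = 60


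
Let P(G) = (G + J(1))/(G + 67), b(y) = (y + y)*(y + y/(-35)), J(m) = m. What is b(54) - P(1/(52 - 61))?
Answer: 1218052/215 ≈ 5665.4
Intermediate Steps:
b(y) = 68*y²/35 (b(y) = (2*y)*(y + y*(-1/35)) = (2*y)*(y - y/35) = (2*y)*(34*y/35) = 68*y²/35)
P(G) = (1 + G)/(67 + G) (P(G) = (G + 1)/(G + 67) = (1 + G)/(67 + G))
b(54) - P(1/(52 - 61)) = (68/35)*54² - (1 + 1/(52 - 61))/(67 + 1/(52 - 61)) = (68/35)*2916 - (1 + 1/(-9))/(67 + 1/(-9)) = 198288/35 - (1 - ⅑)/(67 - ⅑) = 198288/35 - 8/(602/9*9) = 198288/35 - 9*8/(602*9) = 198288/35 - 1*4/301 = 198288/35 - 4/301 = 1218052/215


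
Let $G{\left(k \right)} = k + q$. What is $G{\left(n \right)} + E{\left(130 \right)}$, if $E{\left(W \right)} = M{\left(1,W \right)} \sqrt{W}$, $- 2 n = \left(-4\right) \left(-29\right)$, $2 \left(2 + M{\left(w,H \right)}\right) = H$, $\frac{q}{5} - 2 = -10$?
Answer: $-98 + 63 \sqrt{130} \approx 620.31$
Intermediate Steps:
$q = -40$ ($q = 10 + 5 \left(-10\right) = 10 - 50 = -40$)
$M{\left(w,H \right)} = -2 + \frac{H}{2}$
$n = -58$ ($n = - \frac{\left(-4\right) \left(-29\right)}{2} = \left(- \frac{1}{2}\right) 116 = -58$)
$G{\left(k \right)} = -40 + k$ ($G{\left(k \right)} = k - 40 = -40 + k$)
$E{\left(W \right)} = \sqrt{W} \left(-2 + \frac{W}{2}\right)$ ($E{\left(W \right)} = \left(-2 + \frac{W}{2}\right) \sqrt{W} = \sqrt{W} \left(-2 + \frac{W}{2}\right)$)
$G{\left(n \right)} + E{\left(130 \right)} = \left(-40 - 58\right) + \frac{\sqrt{130} \left(-4 + 130\right)}{2} = -98 + \frac{1}{2} \sqrt{130} \cdot 126 = -98 + 63 \sqrt{130}$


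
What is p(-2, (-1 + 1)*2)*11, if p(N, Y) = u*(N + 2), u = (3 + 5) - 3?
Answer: 0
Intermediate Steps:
u = 5 (u = 8 - 3 = 5)
p(N, Y) = 10 + 5*N (p(N, Y) = 5*(N + 2) = 5*(2 + N) = 10 + 5*N)
p(-2, (-1 + 1)*2)*11 = (10 + 5*(-2))*11 = (10 - 10)*11 = 0*11 = 0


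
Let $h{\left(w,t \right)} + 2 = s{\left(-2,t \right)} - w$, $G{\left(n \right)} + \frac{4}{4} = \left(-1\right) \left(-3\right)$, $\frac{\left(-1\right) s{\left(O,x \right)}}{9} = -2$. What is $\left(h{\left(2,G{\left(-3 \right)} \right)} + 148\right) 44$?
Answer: $7128$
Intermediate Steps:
$s{\left(O,x \right)} = 18$ ($s{\left(O,x \right)} = \left(-9\right) \left(-2\right) = 18$)
$G{\left(n \right)} = 2$ ($G{\left(n \right)} = -1 - -3 = -1 + 3 = 2$)
$h{\left(w,t \right)} = 16 - w$ ($h{\left(w,t \right)} = -2 - \left(-18 + w\right) = 16 - w$)
$\left(h{\left(2,G{\left(-3 \right)} \right)} + 148\right) 44 = \left(\left(16 - 2\right) + 148\right) 44 = \left(14 + 148\right) 44 = 162 \cdot 44 = 7128$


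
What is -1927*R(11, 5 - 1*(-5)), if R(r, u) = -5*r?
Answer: 105985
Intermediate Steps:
-1927*R(11, 5 - 1*(-5)) = -(-9635)*11 = -1927*(-55) = 105985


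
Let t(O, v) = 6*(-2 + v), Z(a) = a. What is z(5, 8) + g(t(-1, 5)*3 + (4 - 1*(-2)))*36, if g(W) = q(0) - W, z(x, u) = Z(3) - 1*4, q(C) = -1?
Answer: -2197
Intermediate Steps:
z(x, u) = -1 (z(x, u) = 3 - 1*4 = 3 - 4 = -1)
t(O, v) = -12 + 6*v
g(W) = -1 - W
z(5, 8) + g(t(-1, 5)*3 + (4 - 1*(-2)))*36 = -1 + (-1 - ((-12 + 6*5)*3 + (4 - 1*(-2))))*36 = -1 + (-1 - ((-12 + 30)*3 + (4 + 2)))*36 = -1 + (-1 - (18*3 + 6))*36 = -1 + (-1 - (54 + 6))*36 = -1 + (-1 - 1*60)*36 = -1 + (-1 - 60)*36 = -1 - 61*36 = -1 - 2196 = -2197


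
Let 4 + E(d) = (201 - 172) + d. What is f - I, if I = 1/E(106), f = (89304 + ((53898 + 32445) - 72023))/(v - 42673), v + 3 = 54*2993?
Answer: 6727899/7790963 ≈ 0.86355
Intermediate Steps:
v = 161619 (v = -3 + 54*2993 = -3 + 161622 = 161619)
E(d) = 25 + d (E(d) = -4 + ((201 - 172) + d) = -4 + (29 + d) = 25 + d)
f = 51812/59473 (f = (89304 + ((53898 + 32445) - 72023))/(161619 - 42673) = (89304 + (86343 - 72023))/118946 = (89304 + 14320)*(1/118946) = 103624*(1/118946) = 51812/59473 ≈ 0.87119)
I = 1/131 (I = 1/(25 + 106) = 1/131 ≈ 0.0076336)
f - I = 51812/59473 - 1*1/131 = 51812/59473 - 1/131 = 6727899/7790963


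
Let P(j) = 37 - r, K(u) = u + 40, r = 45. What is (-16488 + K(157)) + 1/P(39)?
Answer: -130329/8 ≈ -16291.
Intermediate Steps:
K(u) = 40 + u
P(j) = -8 (P(j) = 37 - 1*45 = 37 - 45 = -8)
(-16488 + K(157)) + 1/P(39) = (-16488 + (40 + 157)) + 1/(-8) = (-16488 + 197) - 1/8 = -16291 - 1/8 = -130329/8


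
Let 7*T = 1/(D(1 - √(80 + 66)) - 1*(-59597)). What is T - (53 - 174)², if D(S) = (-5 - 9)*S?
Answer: -363839639054368/24850736911 - 2*√146/3550105273 ≈ -14641.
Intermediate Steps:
D(S) = -14*S
T = 1/(7*(59583 + 14*√146)) (T = 1/(7*(-14*(1 - √(80 + 66)) - 1*(-59597))) = 1/(7*(-14*(1 - √146) + 59597)) = 1/(7*((-14 + 14*√146) + 59597)) = 1/(7*(59583 + 14*√146)) ≈ 2.3908e-6)
T - (53 - 174)² = (59583/24850736911 - 2*√146/3550105273) - (53 - 174)² = (59583/24850736911 - 2*√146/3550105273) - 1*(-121)² = (59583/24850736911 - 2*√146/3550105273) - 1*14641 = (59583/24850736911 - 2*√146/3550105273) - 14641 = -363839639054368/24850736911 - 2*√146/3550105273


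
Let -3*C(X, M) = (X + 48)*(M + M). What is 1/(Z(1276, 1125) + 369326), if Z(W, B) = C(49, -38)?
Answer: 3/1115350 ≈ 2.6897e-6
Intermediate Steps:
C(X, M) = -2*M*(48 + X)/3 (C(X, M) = -(X + 48)*(M + M)/3 = -(48 + X)*2*M/3 = -2*M*(48 + X)/3)
Z(W, B) = 7372/3 (Z(W, B) = -2/3*(-38)*(48 + 49) = -2/3*(-38)*97 = 7372/3)
1/(Z(1276, 1125) + 369326) = 1/(7372/3 + 369326) = 1/(1115350/3) = 3/1115350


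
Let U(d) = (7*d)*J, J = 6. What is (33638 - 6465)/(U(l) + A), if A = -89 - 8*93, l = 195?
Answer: 27173/7357 ≈ 3.6935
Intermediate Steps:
A = -833 (A = -89 - 744 = -833)
U(d) = 42*d (U(d) = (7*d)*6 = 42*d)
(33638 - 6465)/(U(l) + A) = (33638 - 6465)/(42*195 - 833) = 27173/(8190 - 833) = 27173/7357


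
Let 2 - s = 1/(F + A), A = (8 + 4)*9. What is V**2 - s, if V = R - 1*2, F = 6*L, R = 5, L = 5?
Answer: 967/138 ≈ 7.0072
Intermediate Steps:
F = 30 (F = 6*5 = 30)
A = 108 (A = 12*9 = 108)
V = 3 (V = 5 - 1*2 = 5 - 2 = 3)
s = 275/138 (s = 2 - 1/(30 + 108) = 2 - 1/138 = 275/138 ≈ 1.9928)
V**2 - s = 3**2 - 1*275/138 = 9 - 275/138 = 967/138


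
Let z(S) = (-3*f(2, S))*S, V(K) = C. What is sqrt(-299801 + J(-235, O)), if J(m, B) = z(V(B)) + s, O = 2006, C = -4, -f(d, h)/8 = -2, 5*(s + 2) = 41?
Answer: 9*I*sqrt(92470)/5 ≈ 547.36*I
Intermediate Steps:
s = 31/5 (s = -2 + (1/5)*41 = -2 + 41/5 = 31/5 ≈ 6.2000)
f(d, h) = 16 (f(d, h) = -8*(-2) = 16)
V(K) = -4
z(S) = -48*S (z(S) = (-3*16)*S = -48*S)
J(m, B) = 991/5 (J(m, B) = -48*(-4) + 31/5 = 192 + 31/5 = 991/5)
sqrt(-299801 + J(-235, O)) = sqrt(-299801 + 991/5) = sqrt(-1498014/5) = 9*I*sqrt(92470)/5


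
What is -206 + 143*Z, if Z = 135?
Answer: 19099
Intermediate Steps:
-206 + 143*Z = -206 + 143*135 = -206 + 19305 = 19099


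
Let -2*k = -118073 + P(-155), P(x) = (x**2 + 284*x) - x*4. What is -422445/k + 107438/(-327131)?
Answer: -48526141469/7493916948 ≈ -6.4754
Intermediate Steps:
P(x) = x**2 + 280*x (P(x) = (x**2 + 284*x) - 4*x = x**2 + 280*x)
k = 68724 (k = -(-118073 - 155*(280 - 155))/2 = -(-118073 - 155*125)/2 = -(-118073 - 19375)/2 = -1/2*(-137448) = 68724)
-422445/k + 107438/(-327131) = -422445/68724 + 107438/(-327131) = -422445*1/68724 + 107438*(-1/327131) = -140815/22908 - 107438/327131 = -48526141469/7493916948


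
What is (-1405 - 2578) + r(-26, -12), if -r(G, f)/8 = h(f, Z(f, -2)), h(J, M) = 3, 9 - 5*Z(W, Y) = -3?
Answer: -4007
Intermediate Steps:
Z(W, Y) = 12/5 (Z(W, Y) = 9/5 - 1/5*(-3) = 9/5 + 3/5 = 12/5)
r(G, f) = -24 (r(G, f) = -8*3 = -24)
(-1405 - 2578) + r(-26, -12) = (-1405 - 2578) - 24 = -3983 - 24 = -4007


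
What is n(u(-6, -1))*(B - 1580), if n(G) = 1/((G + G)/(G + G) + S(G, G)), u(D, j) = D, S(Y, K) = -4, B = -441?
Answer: 2021/3 ≈ 673.67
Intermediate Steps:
n(G) = -1/3 (n(G) = 1/((G + G)/(G + G) - 4) = 1/((2*G)/((2*G)) - 4) = 1/((2*G)*(1/(2*G)) - 4) = 1/(1 - 4) = 1/(-3) = -1/3)
n(u(-6, -1))*(B - 1580) = -(-441 - 1580)/3 = -1/3*(-2021) = 2021/3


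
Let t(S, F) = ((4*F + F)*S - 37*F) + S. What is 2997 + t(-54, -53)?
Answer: 19214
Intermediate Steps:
t(S, F) = S - 37*F + 5*F*S (t(S, F) = ((5*F)*S - 37*F) + S = (5*F*S - 37*F) + S = (-37*F + 5*F*S) + S = S - 37*F + 5*F*S)
2997 + t(-54, -53) = 2997 + (-54 - 37*(-53) + 5*(-53)*(-54)) = 2997 + (-54 + 1961 + 14310) = 2997 + 16217 = 19214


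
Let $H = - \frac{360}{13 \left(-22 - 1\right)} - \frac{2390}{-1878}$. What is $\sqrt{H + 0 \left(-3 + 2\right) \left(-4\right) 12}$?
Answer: $\frac{\sqrt{195225757545}}{280761} \approx 1.5737$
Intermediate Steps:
$H = \frac{695345}{280761}$ ($H = - \frac{360}{13 \left(-23\right)} - - \frac{1195}{939} = - \frac{360}{-299} + \frac{1195}{939} = \left(-360\right) \left(- \frac{1}{299}\right) + \frac{1195}{939} = \frac{360}{299} + \frac{1195}{939} = \frac{695345}{280761} \approx 2.4766$)
$\sqrt{H + 0 \left(-3 + 2\right) \left(-4\right) 12} = \sqrt{\frac{695345}{280761} + 0 \left(-3 + 2\right) \left(-4\right) 12} = \sqrt{\frac{695345}{280761} + 0 \left(-1\right) \left(-4\right) 12} = \sqrt{\frac{695345}{280761} + 0 \left(-4\right) 12} = \sqrt{\frac{695345}{280761} + 0 \cdot 12} = \sqrt{\frac{695345}{280761} + 0} = \sqrt{\frac{695345}{280761}} = \frac{\sqrt{195225757545}}{280761}$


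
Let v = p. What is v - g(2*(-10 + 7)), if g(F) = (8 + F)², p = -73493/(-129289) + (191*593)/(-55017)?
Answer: -39052667278/7113092913 ≈ -5.4902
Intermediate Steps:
p = -10600295626/7113092913 (p = -73493*(-1/129289) + 113263*(-1/55017) = 73493/129289 - 113263/55017 = -10600295626/7113092913 ≈ -1.4903)
v = -10600295626/7113092913 ≈ -1.4903
v - g(2*(-10 + 7)) = -10600295626/7113092913 - (8 + 2*(-10 + 7))² = -10600295626/7113092913 - (8 + 2*(-3))² = -10600295626/7113092913 - (8 - 6)² = -10600295626/7113092913 - 1*2² = -10600295626/7113092913 - 1*4 = -10600295626/7113092913 - 4 = -39052667278/7113092913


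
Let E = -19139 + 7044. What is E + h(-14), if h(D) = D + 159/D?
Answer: -169685/14 ≈ -12120.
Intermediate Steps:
E = -12095
E + h(-14) = -12095 + (-14 + 159/(-14)) = -12095 + (-14 + 159*(-1/14)) = -12095 + (-14 - 159/14) = -12095 - 355/14 = -169685/14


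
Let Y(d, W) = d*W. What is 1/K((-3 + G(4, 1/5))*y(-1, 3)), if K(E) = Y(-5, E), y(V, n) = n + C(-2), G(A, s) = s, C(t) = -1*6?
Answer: -1/42 ≈ -0.023810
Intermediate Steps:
C(t) = -6
Y(d, W) = W*d
y(V, n) = -6 + n (y(V, n) = n - 6 = -6 + n)
K(E) = -5*E (K(E) = E*(-5) = -5*E)
1/K((-3 + G(4, 1/5))*y(-1, 3)) = 1/(-5*(-3 + 1/5)*(-6 + 3)) = 1/(-5*(-3 + 1/5)*(-3)) = 1/(-(-14)*(-3)) = 1/(-5*42/5) = 1/(-42) = -1/42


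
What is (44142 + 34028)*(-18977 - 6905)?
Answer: -2023195940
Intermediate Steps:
(44142 + 34028)*(-18977 - 6905) = 78170*(-25882) = -2023195940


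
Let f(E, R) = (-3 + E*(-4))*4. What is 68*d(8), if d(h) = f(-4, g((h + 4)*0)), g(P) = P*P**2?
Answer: 3536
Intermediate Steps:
g(P) = P**3
f(E, R) = -12 - 16*E (f(E, R) = (-3 - 4*E)*4 = -12 - 16*E)
d(h) = 52 (d(h) = -12 - 16*(-4) = -12 + 64 = 52)
68*d(8) = 68*52 = 3536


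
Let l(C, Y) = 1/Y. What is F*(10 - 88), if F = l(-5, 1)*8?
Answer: -624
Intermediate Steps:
F = 8 (F = 8/1 = 1*8 = 8)
F*(10 - 88) = 8*(10 - 88) = 8*(-78) = -624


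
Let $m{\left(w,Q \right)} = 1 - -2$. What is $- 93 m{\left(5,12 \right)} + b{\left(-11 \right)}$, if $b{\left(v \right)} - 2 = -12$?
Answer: $-289$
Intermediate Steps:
$b{\left(v \right)} = -10$ ($b{\left(v \right)} = 2 - 12 = -10$)
$m{\left(w,Q \right)} = 3$ ($m{\left(w,Q \right)} = 1 + 2 = 3$)
$- 93 m{\left(5,12 \right)} + b{\left(-11 \right)} = \left(-93\right) 3 - 10 = -279 - 10 = -289$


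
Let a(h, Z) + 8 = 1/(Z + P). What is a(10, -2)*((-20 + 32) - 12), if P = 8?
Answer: 0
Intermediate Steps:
a(h, Z) = -8 + 1/(8 + Z) (a(h, Z) = -8 + 1/(Z + 8) = -8 + 1/(8 + Z))
a(10, -2)*((-20 + 32) - 12) = ((-63 - 8*(-2))/(8 - 2))*((-20 + 32) - 12) = ((-63 + 16)/6)*(12 - 12) = ((⅙)*(-47))*0 = -47/6*0 = 0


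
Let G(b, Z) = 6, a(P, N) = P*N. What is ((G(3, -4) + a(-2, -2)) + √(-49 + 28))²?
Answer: (10 + I*√21)² ≈ 79.0 + 91.651*I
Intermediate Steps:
a(P, N) = N*P
((G(3, -4) + a(-2, -2)) + √(-49 + 28))² = ((6 - 2*(-2)) + √(-49 + 28))² = ((6 + 4) + √(-21))² = (10 + I*√21)²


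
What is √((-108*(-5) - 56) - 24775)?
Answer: 3*I*√2699 ≈ 155.86*I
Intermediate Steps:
√((-108*(-5) - 56) - 24775) = √((540 - 56) - 24775) = √(484 - 24775) = √(-24291) = 3*I*√2699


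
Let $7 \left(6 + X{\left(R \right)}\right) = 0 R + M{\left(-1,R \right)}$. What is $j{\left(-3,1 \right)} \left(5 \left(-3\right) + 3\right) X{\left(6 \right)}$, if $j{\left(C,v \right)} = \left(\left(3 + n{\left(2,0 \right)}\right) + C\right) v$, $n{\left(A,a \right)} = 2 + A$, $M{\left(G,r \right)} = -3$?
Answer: $\frac{2160}{7} \approx 308.57$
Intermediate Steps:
$X{\left(R \right)} = - \frac{45}{7}$ ($X{\left(R \right)} = -6 + \frac{0 R - 3}{7} = -6 + \frac{0 - 3}{7} = -6 + \frac{1}{7} \left(-3\right) = -6 - \frac{3}{7} = - \frac{45}{7}$)
$j{\left(C,v \right)} = v \left(7 + C\right)$ ($j{\left(C,v \right)} = \left(\left(3 + \left(2 + 2\right)\right) + C\right) v = \left(\left(3 + 4\right) + C\right) v = \left(7 + C\right) v = v \left(7 + C\right)$)
$j{\left(-3,1 \right)} \left(5 \left(-3\right) + 3\right) X{\left(6 \right)} = 1 \left(7 - 3\right) \left(5 \left(-3\right) + 3\right) \left(- \frac{45}{7}\right) = 1 \cdot 4 \left(-15 + 3\right) \left(- \frac{45}{7}\right) = 4 \left(-12\right) \left(- \frac{45}{7}\right) = \left(-48\right) \left(- \frac{45}{7}\right) = \frac{2160}{7}$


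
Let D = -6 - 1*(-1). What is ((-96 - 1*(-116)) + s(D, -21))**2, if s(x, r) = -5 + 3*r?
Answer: 2304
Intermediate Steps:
D = -5 (D = -6 + 1 = -5)
((-96 - 1*(-116)) + s(D, -21))**2 = ((-96 - 1*(-116)) + (-5 + 3*(-21)))**2 = ((-96 + 116) + (-5 - 63))**2 = (20 - 68)**2 = (-48)**2 = 2304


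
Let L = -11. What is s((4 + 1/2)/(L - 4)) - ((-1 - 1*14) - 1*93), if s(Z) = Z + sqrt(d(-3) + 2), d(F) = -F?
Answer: 1077/10 + sqrt(5) ≈ 109.94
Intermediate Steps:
s(Z) = Z + sqrt(5) (s(Z) = Z + sqrt(-1*(-3) + 2) = Z + sqrt(3 + 2) = Z + sqrt(5))
s((4 + 1/2)/(L - 4)) - ((-1 - 1*14) - 1*93) = ((4 + 1/2)/(-11 - 4) + sqrt(5)) - ((-1 - 1*14) - 1*93) = ((4 + 1*(1/2))/(-15) + sqrt(5)) - ((-1 - 14) - 93) = ((4 + 1/2)*(-1/15) + sqrt(5)) - (-15 - 93) = ((9/2)*(-1/15) + sqrt(5)) - 1*(-108) = (-3/10 + sqrt(5)) + 108 = 1077/10 + sqrt(5)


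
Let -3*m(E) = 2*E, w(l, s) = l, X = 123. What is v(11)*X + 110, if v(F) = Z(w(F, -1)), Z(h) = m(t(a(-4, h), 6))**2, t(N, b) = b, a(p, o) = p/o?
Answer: 2078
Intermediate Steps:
m(E) = -2*E/3
Z(h) = 16 (Z(h) = (-2/3*6)**2 = (-4)**2 = 16)
v(F) = 16
v(11)*X + 110 = 16*123 + 110 = 1968 + 110 = 2078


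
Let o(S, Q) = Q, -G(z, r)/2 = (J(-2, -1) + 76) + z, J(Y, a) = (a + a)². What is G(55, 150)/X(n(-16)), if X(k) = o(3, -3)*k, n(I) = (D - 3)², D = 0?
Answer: 10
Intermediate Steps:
J(Y, a) = 4*a² (J(Y, a) = (2*a)² = 4*a²)
G(z, r) = -160 - 2*z (G(z, r) = -2*((4*(-1)² + 76) + z) = -2*((4*1 + 76) + z) = -2*((4 + 76) + z) = -2*(80 + z) = -160 - 2*z)
n(I) = 9 (n(I) = (0 - 3)² = (-3)² = 9)
X(k) = -3*k
G(55, 150)/X(n(-16)) = (-160 - 2*55)/((-3*9)) = (-160 - 110)/(-27) = -270*(-1/27) = 10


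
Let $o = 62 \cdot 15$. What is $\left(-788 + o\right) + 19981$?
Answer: $20123$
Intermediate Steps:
$o = 930$
$\left(-788 + o\right) + 19981 = \left(-788 + 930\right) + 19981 = 142 + 19981 = 20123$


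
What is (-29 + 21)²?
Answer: 64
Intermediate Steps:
(-29 + 21)² = (-8)² = 64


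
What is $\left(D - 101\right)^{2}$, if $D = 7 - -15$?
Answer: $6241$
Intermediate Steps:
$D = 22$ ($D = 7 + 15 = 22$)
$\left(D - 101\right)^{2} = \left(22 - 101\right)^{2} = \left(-79\right)^{2} = 6241$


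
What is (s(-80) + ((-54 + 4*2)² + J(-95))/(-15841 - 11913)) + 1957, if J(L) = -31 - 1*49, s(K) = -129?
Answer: 25366138/13877 ≈ 1827.9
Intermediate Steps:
J(L) = -80 (J(L) = -31 - 49 = -80)
(s(-80) + ((-54 + 4*2)² + J(-95))/(-15841 - 11913)) + 1957 = (-129 + ((-54 + 4*2)² - 80)/(-15841 - 11913)) + 1957 = (-129 + ((-54 + 8)² - 80)/(-27754)) + 1957 = (-129 + ((-46)² - 80)*(-1/27754)) + 1957 = (-129 + (2116 - 80)*(-1/27754)) + 1957 = (-129 + 2036*(-1/27754)) + 1957 = (-129 - 1018/13877) + 1957 = -1791151/13877 + 1957 = 25366138/13877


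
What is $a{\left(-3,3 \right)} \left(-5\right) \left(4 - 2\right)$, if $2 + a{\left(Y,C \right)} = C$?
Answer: $-10$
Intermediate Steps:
$a{\left(Y,C \right)} = -2 + C$
$a{\left(-3,3 \right)} \left(-5\right) \left(4 - 2\right) = \left(-2 + 3\right) \left(-5\right) \left(4 - 2\right) = 1 \left(-5\right) \left(4 - 2\right) = \left(-5\right) 2 = -10$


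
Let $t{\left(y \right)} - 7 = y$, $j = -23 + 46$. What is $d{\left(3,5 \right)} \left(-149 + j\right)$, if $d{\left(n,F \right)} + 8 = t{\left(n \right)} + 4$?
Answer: $-756$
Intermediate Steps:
$j = 23$
$t{\left(y \right)} = 7 + y$
$d{\left(n,F \right)} = 3 + n$ ($d{\left(n,F \right)} = -8 + \left(\left(7 + n\right) + 4\right) = -8 + \left(11 + n\right) = 3 + n$)
$d{\left(3,5 \right)} \left(-149 + j\right) = \left(3 + 3\right) \left(-149 + 23\right) = 6 \left(-126\right) = -756$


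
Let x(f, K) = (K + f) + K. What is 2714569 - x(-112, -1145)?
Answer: 2716971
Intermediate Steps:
x(f, K) = f + 2*K
2714569 - x(-112, -1145) = 2714569 - (-112 + 2*(-1145)) = 2714569 - (-112 - 2290) = 2714569 - 1*(-2402) = 2714569 + 2402 = 2716971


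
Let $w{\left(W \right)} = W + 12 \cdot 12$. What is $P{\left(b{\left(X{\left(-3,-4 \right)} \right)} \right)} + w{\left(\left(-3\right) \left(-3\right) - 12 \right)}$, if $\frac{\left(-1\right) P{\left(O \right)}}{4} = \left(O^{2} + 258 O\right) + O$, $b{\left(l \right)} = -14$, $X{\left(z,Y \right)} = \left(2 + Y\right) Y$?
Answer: $13861$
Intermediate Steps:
$X{\left(z,Y \right)} = Y \left(2 + Y\right)$
$P{\left(O \right)} = - 1036 O - 4 O^{2}$ ($P{\left(O \right)} = - 4 \left(\left(O^{2} + 258 O\right) + O\right) = - 4 \left(O^{2} + 259 O\right) = - 1036 O - 4 O^{2}$)
$w{\left(W \right)} = 144 + W$ ($w{\left(W \right)} = W + 144 = 144 + W$)
$P{\left(b{\left(X{\left(-3,-4 \right)} \right)} \right)} + w{\left(\left(-3\right) \left(-3\right) - 12 \right)} = \left(-4\right) \left(-14\right) \left(259 - 14\right) + \left(144 - 3\right) = \left(-4\right) \left(-14\right) 245 + \left(144 + \left(9 - 12\right)\right) = 13720 + \left(144 - 3\right) = 13720 + 141 = 13861$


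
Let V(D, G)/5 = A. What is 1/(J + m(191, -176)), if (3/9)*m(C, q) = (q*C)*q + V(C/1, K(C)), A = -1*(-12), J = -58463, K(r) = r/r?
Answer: 1/17690965 ≈ 5.6526e-8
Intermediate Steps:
K(r) = 1
A = 12
V(D, G) = 60 (V(D, G) = 5*12 = 60)
m(C, q) = 180 + 3*C*q² (m(C, q) = 3*((q*C)*q + 60) = 3*((C*q)*q + 60) = 3*(C*q² + 60) = 3*(60 + C*q²) = 180 + 3*C*q²)
1/(J + m(191, -176)) = 1/(-58463 + (180 + 3*191*(-176)²)) = 1/(-58463 + (180 + 3*191*30976)) = 1/(-58463 + (180 + 17749248)) = 1/(-58463 + 17749428) = 1/17690965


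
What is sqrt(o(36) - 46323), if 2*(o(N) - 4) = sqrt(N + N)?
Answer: sqrt(-46319 + 3*sqrt(2)) ≈ 215.21*I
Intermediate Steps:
o(N) = 4 + sqrt(2)*sqrt(N)/2 (o(N) = 4 + sqrt(N + N)/2 = 4 + sqrt(2*N)/2 = 4 + (sqrt(2)*sqrt(N))/2 = 4 + sqrt(2)*sqrt(N)/2)
sqrt(o(36) - 46323) = sqrt((4 + sqrt(2)*sqrt(36)/2) - 46323) = sqrt((4 + (1/2)*sqrt(2)*6) - 46323) = sqrt((4 + 3*sqrt(2)) - 46323) = sqrt(-46319 + 3*sqrt(2))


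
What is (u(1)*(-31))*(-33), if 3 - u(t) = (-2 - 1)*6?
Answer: 21483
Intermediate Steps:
u(t) = 21 (u(t) = 3 - (-2 - 1)*6 = 3 - (-3)*6 = 3 - 1*(-18) = 3 + 18 = 21)
(u(1)*(-31))*(-33) = (21*(-31))*(-33) = -651*(-33) = 21483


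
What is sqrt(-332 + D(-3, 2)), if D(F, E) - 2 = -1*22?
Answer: 4*I*sqrt(22) ≈ 18.762*I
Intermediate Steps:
D(F, E) = -20 (D(F, E) = 2 - 1*22 = 2 - 22 = -20)
sqrt(-332 + D(-3, 2)) = sqrt(-332 - 20) = sqrt(-352) = 4*I*sqrt(22)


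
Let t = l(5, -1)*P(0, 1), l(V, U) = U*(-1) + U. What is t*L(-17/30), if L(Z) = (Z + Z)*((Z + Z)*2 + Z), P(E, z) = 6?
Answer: 0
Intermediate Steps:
l(V, U) = 0 (l(V, U) = -U + U = 0)
L(Z) = 10*Z² (L(Z) = (2*Z)*((2*Z)*2 + Z) = (2*Z)*(4*Z + Z) = (2*Z)*(5*Z) = 10*Z²)
t = 0 (t = 0*6 = 0)
t*L(-17/30) = 0*(10*(-17/30)²) = 0*(10*(289/900)) = 0*(289/90) = 0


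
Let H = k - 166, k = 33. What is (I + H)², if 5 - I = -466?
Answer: 114244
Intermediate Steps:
I = 471 (I = 5 - 1*(-466) = 5 + 466 = 471)
H = -133 (H = 33 - 166 = -133)
(I + H)² = (471 - 133)² = 338² = 114244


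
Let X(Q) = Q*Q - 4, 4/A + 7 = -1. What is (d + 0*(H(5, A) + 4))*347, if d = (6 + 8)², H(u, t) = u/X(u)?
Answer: 68012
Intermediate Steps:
A = -½ (A = 4/(-7 - 1) = 4/(-8) = 4*(-⅛) = -½ ≈ -0.50000)
X(Q) = -4 + Q² (X(Q) = Q² - 4 = -4 + Q²)
H(u, t) = u/(-4 + u²)
d = 196 (d = 14² = 196)
(d + 0*(H(5, A) + 4))*347 = (196 + 0*(5/(-4 + 5²) + 4))*347 = (196 + 0*(5/(-4 + 25) + 4))*347 = (196 + 0*(5/21 + 4))*347 = (196 + 0*(89/21))*347 = (196 + 0)*347 = 196*347 = 68012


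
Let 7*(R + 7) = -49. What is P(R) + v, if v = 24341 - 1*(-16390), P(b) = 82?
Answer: 40813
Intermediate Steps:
R = -14 (R = -7 + (⅐)*(-49) = -7 - 7 = -14)
v = 40731 (v = 24341 + 16390 = 40731)
P(R) + v = 82 + 40731 = 40813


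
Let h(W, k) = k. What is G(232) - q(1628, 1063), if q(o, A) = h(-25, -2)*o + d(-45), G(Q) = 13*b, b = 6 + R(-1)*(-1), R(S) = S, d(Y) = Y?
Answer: 3392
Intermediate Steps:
b = 7 (b = 6 - 1*(-1) = 6 + 1 = 7)
G(Q) = 91 (G(Q) = 13*7 = 91)
q(o, A) = -45 - 2*o (q(o, A) = -2*o - 45 = -45 - 2*o)
G(232) - q(1628, 1063) = 91 - (-45 - 2*1628) = 91 - (-45 - 3256) = 91 - 1*(-3301) = 91 + 3301 = 3392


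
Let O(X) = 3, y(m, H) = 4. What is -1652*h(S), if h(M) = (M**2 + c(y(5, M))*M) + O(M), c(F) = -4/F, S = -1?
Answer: -8260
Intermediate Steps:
h(M) = 3 + M**2 - M (h(M) = (M**2 + (-4/4)*M) + 3 = (M**2 + (-4*1/4)*M) + 3 = (M**2 - M) + 3 = 3 + M**2 - M)
-1652*h(S) = -1652*(3 + (-1)**2 - 1*(-1)) = -1652*(3 + 1 + 1) = -1652*5 = -8260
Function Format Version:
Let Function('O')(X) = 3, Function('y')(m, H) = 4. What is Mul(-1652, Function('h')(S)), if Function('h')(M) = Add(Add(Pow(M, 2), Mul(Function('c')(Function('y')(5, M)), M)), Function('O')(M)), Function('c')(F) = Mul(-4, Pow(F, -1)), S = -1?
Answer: -8260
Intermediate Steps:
Function('h')(M) = Add(3, Pow(M, 2), Mul(-1, M)) (Function('h')(M) = Add(Add(Pow(M, 2), Mul(Mul(-4, Pow(4, -1)), M)), 3) = Add(Add(Pow(M, 2), Mul(Mul(-4, Rational(1, 4)), M)), 3) = Add(Add(Pow(M, 2), Mul(-1, M)), 3) = Add(3, Pow(M, 2), Mul(-1, M)))
Mul(-1652, Function('h')(S)) = Mul(-1652, Add(3, Pow(-1, 2), Mul(-1, -1))) = Mul(-1652, Add(3, 1, 1)) = Mul(-1652, 5) = -8260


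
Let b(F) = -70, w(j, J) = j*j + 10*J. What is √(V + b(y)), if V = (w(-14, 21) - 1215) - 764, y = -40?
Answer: I*√1643 ≈ 40.534*I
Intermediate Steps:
w(j, J) = j² + 10*J
V = -1573 (V = (((-14)² + 10*21) - 1215) - 764 = ((196 + 210) - 1215) - 764 = (406 - 1215) - 764 = -809 - 764 = -1573)
√(V + b(y)) = √(-1573 - 70) = √(-1643) = I*√1643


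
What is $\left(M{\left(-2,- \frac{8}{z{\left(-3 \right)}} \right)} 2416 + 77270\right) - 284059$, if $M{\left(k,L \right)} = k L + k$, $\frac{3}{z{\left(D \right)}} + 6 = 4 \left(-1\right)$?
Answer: $- \frac{1021423}{3} \approx -3.4047 \cdot 10^{5}$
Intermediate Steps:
$z{\left(D \right)} = - \frac{3}{10}$ ($z{\left(D \right)} = \frac{3}{-6 + 4 \left(-1\right)} = \frac{3}{-6 - 4} = \frac{3}{-10} = 3 \left(- \frac{1}{10}\right) = - \frac{3}{10}$)
$M{\left(k,L \right)} = k + L k$ ($M{\left(k,L \right)} = L k + k = k + L k$)
$\left(M{\left(-2,- \frac{8}{z{\left(-3 \right)}} \right)} 2416 + 77270\right) - 284059 = \left(- 2 \left(1 - \frac{8}{- \frac{3}{10}}\right) 2416 + 77270\right) - 284059 = \left(- 2 \left(1 - - \frac{80}{3}\right) 2416 + 77270\right) - 284059 = \left(- 2 \left(1 + \frac{80}{3}\right) 2416 + 77270\right) - 284059 = \left(\left(-2\right) \frac{83}{3} \cdot 2416 + 77270\right) - 284059 = \left(\left(- \frac{166}{3}\right) 2416 + 77270\right) - 284059 = \left(- \frac{401056}{3} + 77270\right) - 284059 = - \frac{169246}{3} - 284059 = - \frac{1021423}{3}$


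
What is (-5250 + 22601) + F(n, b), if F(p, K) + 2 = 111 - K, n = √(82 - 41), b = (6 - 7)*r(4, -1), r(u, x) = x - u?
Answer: 17455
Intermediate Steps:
b = 5 (b = (6 - 7)*(-1 - 1*4) = -(-1 - 4) = -1*(-5) = 5)
n = √41 ≈ 6.4031
F(p, K) = 109 - K (F(p, K) = -2 + (111 - K) = 109 - K)
(-5250 + 22601) + F(n, b) = (-5250 + 22601) + (109 - 1*5) = 17351 + (109 - 5) = 17351 + 104 = 17455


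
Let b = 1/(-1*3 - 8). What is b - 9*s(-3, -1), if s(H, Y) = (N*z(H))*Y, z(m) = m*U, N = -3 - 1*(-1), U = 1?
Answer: 593/11 ≈ 53.909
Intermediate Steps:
N = -2 (N = -3 + 1 = -2)
z(m) = m (z(m) = m*1 = m)
s(H, Y) = -2*H*Y (s(H, Y) = (-2*H)*Y = -2*H*Y)
b = -1/11 (b = 1/(-3 - 8) = 1/(-11) = -1/11 ≈ -0.090909)
b - 9*s(-3, -1) = -1/11 - (-18)*(-3)*(-1) = -1/11 - 9*(-6) = -1/11 + 54 = 593/11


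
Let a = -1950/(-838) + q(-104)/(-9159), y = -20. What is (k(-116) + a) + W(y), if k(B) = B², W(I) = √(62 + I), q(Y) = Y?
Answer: 51648001777/3837621 + √42 ≈ 13465.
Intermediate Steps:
a = 8973601/3837621 (a = -1950/(-838) - 104/(-9159) = -1950*(-1/838) - 104*(-1/9159) = 975/419 + 104/9159 = 8973601/3837621 ≈ 2.3383)
(k(-116) + a) + W(y) = ((-116)² + 8973601/3837621) + √(62 - 20) = (13456 + 8973601/3837621) + √42 = 51648001777/3837621 + √42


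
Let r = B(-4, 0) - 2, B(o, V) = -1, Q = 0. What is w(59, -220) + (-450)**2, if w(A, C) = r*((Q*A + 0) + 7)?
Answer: 202479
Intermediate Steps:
r = -3 (r = -1 - 2 = -3)
w(A, C) = -21 (w(A, C) = -3*((0*A + 0) + 7) = -3*((0 + 0) + 7) = -3*(0 + 7) = -3*7 = -21)
w(59, -220) + (-450)**2 = -21 + (-450)**2 = -21 + 202500 = 202479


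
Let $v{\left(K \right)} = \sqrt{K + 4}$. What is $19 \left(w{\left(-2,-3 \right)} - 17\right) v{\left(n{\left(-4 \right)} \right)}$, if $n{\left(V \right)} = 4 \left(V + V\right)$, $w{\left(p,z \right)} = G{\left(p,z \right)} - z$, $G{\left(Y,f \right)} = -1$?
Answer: $- 570 i \sqrt{7} \approx - 1508.1 i$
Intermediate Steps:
$w{\left(p,z \right)} = -1 - z$
$n{\left(V \right)} = 8 V$ ($n{\left(V \right)} = 4 \cdot 2 V = 8 V$)
$v{\left(K \right)} = \sqrt{4 + K}$
$19 \left(w{\left(-2,-3 \right)} - 17\right) v{\left(n{\left(-4 \right)} \right)} = 19 \left(\left(-1 - -3\right) - 17\right) \sqrt{4 + 8 \left(-4\right)} = 19 \left(\left(-1 + 3\right) - 17\right) \sqrt{4 - 32} = 19 \left(2 - 17\right) \sqrt{-28} = 19 \left(-15\right) 2 i \sqrt{7} = - 285 \cdot 2 i \sqrt{7} = - 570 i \sqrt{7}$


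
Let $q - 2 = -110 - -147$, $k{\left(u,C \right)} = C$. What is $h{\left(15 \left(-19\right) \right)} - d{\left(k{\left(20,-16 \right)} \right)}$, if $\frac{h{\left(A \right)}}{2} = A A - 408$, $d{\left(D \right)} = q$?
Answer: $161595$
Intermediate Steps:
$q = 39$ ($q = 2 - -37 = 2 + \left(-110 + 147\right) = 2 + 37 = 39$)
$d{\left(D \right)} = 39$
$h{\left(A \right)} = -816 + 2 A^{2}$ ($h{\left(A \right)} = 2 \left(A A - 408\right) = 2 \left(A^{2} - 408\right) = 2 \left(-408 + A^{2}\right) = -816 + 2 A^{2}$)
$h{\left(15 \left(-19\right) \right)} - d{\left(k{\left(20,-16 \right)} \right)} = \left(-816 + 2 \left(15 \left(-19\right)\right)^{2}\right) - 39 = \left(-816 + 2 \left(-285\right)^{2}\right) - 39 = \left(-816 + 2 \cdot 81225\right) - 39 = \left(-816 + 162450\right) - 39 = 161634 - 39 = 161595$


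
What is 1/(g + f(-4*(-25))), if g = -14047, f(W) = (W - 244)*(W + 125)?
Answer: -1/46447 ≈ -2.1530e-5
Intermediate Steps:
f(W) = (-244 + W)*(125 + W)
1/(g + f(-4*(-25))) = 1/(-14047 + (-30500 + (-4*(-25))**2 - (-476)*(-25))) = 1/(-14047 + (-30500 + 100**2 - 119*100)) = 1/(-14047 + (-30500 + 10000 - 11900)) = 1/(-14047 - 32400) = 1/(-46447) = -1/46447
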